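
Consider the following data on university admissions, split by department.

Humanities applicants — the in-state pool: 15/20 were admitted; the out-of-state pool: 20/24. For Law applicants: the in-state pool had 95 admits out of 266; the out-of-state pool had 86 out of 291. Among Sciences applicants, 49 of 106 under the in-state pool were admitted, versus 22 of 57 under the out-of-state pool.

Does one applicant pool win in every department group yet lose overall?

No

Humanities: the in-state pool 15/20 = 75.0%, the out-of-state pool 20/24 = 83.3% → the out-of-state pool
Law: the in-state pool 95/266 = 35.7%, the out-of-state pool 86/291 = 29.6% → the in-state pool
Sciences: the in-state pool 49/106 = 46.2%, the out-of-state pool 22/57 = 38.6% → the in-state pool
Overall: the in-state pool 159/392 = 40.6%, the out-of-state pool 128/372 = 34.4% → the in-state pool
Neither sweeps: the in-state pool wins 2 of 3 groups, the out-of-state pool wins 1. The in-state pool wins overall but not every group — no Simpson reversal.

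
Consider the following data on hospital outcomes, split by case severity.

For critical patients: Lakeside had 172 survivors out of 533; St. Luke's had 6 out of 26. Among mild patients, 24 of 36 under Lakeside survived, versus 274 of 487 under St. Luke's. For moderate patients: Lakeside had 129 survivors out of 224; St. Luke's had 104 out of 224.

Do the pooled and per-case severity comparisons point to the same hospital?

No

Critical: Lakeside 172/533 = 32.3%, St. Luke's 6/26 = 23.1% → Lakeside
Mild: Lakeside 24/36 = 66.7%, St. Luke's 274/487 = 56.3% → Lakeside
Moderate: Lakeside 129/224 = 57.6%, St. Luke's 104/224 = 46.4% → Lakeside
Overall: Lakeside 325/793 = 41.0%, St. Luke's 384/737 = 52.1% → St. Luke's
Lakeside wins each case group but St. Luke's wins overall — the comparison reverses. Lakeside's patients skew toward critical, which has a lower base rate.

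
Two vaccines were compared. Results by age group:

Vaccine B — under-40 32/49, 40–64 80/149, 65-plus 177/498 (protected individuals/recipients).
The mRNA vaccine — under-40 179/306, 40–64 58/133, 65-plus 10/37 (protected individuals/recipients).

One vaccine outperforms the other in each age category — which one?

Under-40: Vaccine B 32/49 = 65.3%, the mRNA vaccine 179/306 = 58.5% → Vaccine B
40–64: Vaccine B 80/149 = 53.7%, the mRNA vaccine 58/133 = 43.6% → Vaccine B
65-plus: Vaccine B 177/498 = 35.5%, the mRNA vaccine 10/37 = 27.0% → Vaccine B
Vaccine B has the higher rate in all 3 groups.

Vaccine B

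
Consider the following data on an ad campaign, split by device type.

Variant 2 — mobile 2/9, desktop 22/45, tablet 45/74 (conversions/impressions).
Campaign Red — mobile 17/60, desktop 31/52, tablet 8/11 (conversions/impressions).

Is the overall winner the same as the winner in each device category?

Mobile: Variant 2 2/9 = 22.2%, Campaign Red 17/60 = 28.3% → Campaign Red
Desktop: Variant 2 22/45 = 48.9%, Campaign Red 31/52 = 59.6% → Campaign Red
Tablet: Variant 2 45/74 = 60.8%, Campaign Red 8/11 = 72.7% → Campaign Red
Overall: Variant 2 69/128 = 53.9%, Campaign Red 56/123 = 45.5% → Variant 2
Campaign Red wins each device group but Variant 2 wins overall — the comparison reverses. Campaign Red's impressions skew toward mobile, which has a lower base rate.

No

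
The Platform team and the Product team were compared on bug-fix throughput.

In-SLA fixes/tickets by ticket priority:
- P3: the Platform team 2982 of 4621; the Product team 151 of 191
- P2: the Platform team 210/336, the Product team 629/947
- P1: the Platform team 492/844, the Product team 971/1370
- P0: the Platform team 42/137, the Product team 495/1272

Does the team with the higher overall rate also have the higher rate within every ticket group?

P3: the Platform team 2982/4621 = 64.5%, the Product team 151/191 = 79.1% → the Product team
P2: the Platform team 210/336 = 62.5%, the Product team 629/947 = 66.4% → the Product team
P1: the Platform team 492/844 = 58.3%, the Product team 971/1370 = 70.9% → the Product team
P0: the Platform team 42/137 = 30.7%, the Product team 495/1272 = 38.9% → the Product team
Overall: the Platform team 3726/5938 = 62.7%, the Product team 2246/3780 = 59.4% → the Platform team
The Product team wins each ticket group but the Platform team wins overall — the comparison reverses. The Product team's tickets skew toward P0, which has a lower base rate.

No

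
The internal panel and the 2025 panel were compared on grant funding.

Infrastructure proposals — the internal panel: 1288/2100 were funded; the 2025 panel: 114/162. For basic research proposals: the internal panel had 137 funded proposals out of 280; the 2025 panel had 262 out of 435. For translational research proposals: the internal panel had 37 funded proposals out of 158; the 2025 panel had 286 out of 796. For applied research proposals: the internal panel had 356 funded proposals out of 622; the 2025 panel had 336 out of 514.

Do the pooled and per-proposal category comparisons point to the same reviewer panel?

No

Infrastructure: the internal panel 1288/2100 = 61.3%, the 2025 panel 114/162 = 70.4% → the 2025 panel
Basic research: the internal panel 137/280 = 48.9%, the 2025 panel 262/435 = 60.2% → the 2025 panel
Translational research: the internal panel 37/158 = 23.4%, the 2025 panel 286/796 = 35.9% → the 2025 panel
Applied research: the internal panel 356/622 = 57.2%, the 2025 panel 336/514 = 65.4% → the 2025 panel
Overall: the internal panel 1818/3160 = 57.5%, the 2025 panel 998/1907 = 52.3% → the internal panel
The 2025 panel wins each proposal group but the internal panel wins overall — the comparison reverses. The 2025 panel's proposals skew toward translational research, which has a lower base rate.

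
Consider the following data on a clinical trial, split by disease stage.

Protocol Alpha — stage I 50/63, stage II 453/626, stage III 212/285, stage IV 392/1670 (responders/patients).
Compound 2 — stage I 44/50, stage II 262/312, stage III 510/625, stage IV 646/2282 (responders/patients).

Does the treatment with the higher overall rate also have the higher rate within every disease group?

Stage I: Protocol Alpha 50/63 = 79.4%, Compound 2 44/50 = 88.0% → Compound 2
Stage II: Protocol Alpha 453/626 = 72.4%, Compound 2 262/312 = 84.0% → Compound 2
Stage III: Protocol Alpha 212/285 = 74.4%, Compound 2 510/625 = 81.6% → Compound 2
Stage IV: Protocol Alpha 392/1670 = 23.5%, Compound 2 646/2282 = 28.3% → Compound 2
Overall: Protocol Alpha 1107/2644 = 41.9%, Compound 2 1462/3269 = 44.7% → Compound 2
Compound 2 wins overall and in every disease group — no reversal.

Yes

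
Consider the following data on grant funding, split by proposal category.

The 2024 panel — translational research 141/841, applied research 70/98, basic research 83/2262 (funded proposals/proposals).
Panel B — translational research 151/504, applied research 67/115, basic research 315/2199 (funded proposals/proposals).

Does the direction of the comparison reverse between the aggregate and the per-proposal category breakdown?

No

Translational research: the 2024 panel 141/841 = 16.8%, Panel B 151/504 = 30.0% → Panel B
Applied research: the 2024 panel 70/98 = 71.4%, Panel B 67/115 = 58.3% → the 2024 panel
Basic research: the 2024 panel 83/2262 = 3.7%, Panel B 315/2199 = 14.3% → Panel B
Overall: the 2024 panel 294/3201 = 9.2%, Panel B 533/2818 = 18.9% → Panel B
Neither sweeps: the 2024 panel wins 1 of 3 groups, Panel B wins 2. Panel B wins overall but not every group — no Simpson reversal.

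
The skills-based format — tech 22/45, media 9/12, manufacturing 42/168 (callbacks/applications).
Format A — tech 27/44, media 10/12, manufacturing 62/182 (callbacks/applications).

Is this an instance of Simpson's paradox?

Tech: the skills-based format 22/45 = 48.9%, Format A 27/44 = 61.4% → Format A
Media: the skills-based format 9/12 = 75.0%, Format A 10/12 = 83.3% → Format A
Manufacturing: the skills-based format 42/168 = 25.0%, Format A 62/182 = 34.1% → Format A
Overall: the skills-based format 73/225 = 32.4%, Format A 99/238 = 41.6% → Format A
Format A wins overall and in every industry group — no reversal.

No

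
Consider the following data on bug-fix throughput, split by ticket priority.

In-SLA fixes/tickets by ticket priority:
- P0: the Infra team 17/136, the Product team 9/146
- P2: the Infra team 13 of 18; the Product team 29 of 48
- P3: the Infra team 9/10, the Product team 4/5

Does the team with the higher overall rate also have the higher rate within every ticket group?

Yes

P0: the Infra team 17/136 = 12.5%, the Product team 9/146 = 6.2% → the Infra team
P2: the Infra team 13/18 = 72.2%, the Product team 29/48 = 60.4% → the Infra team
P3: the Infra team 9/10 = 90.0%, the Product team 4/5 = 80.0% → the Infra team
Overall: the Infra team 39/164 = 23.8%, the Product team 42/199 = 21.1% → the Infra team
The Infra team wins overall and in every ticket group — no reversal.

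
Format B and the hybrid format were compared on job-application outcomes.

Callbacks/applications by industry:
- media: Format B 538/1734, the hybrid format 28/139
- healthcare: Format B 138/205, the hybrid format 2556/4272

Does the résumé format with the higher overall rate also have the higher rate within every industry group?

No

Media: Format B 538/1734 = 31.0%, the hybrid format 28/139 = 20.1% → Format B
Healthcare: Format B 138/205 = 67.3%, the hybrid format 2556/4272 = 59.8% → Format B
Overall: Format B 676/1939 = 34.9%, the hybrid format 2584/4411 = 58.6% → the hybrid format
Format B wins each industry group but the hybrid format wins overall — the comparison reverses. Format B's applications skew toward media, which has a lower base rate.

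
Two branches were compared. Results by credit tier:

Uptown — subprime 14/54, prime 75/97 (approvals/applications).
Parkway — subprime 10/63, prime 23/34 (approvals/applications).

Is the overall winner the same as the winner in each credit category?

Subprime: Uptown 14/54 = 25.9%, Parkway 10/63 = 15.9% → Uptown
Prime: Uptown 75/97 = 77.3%, Parkway 23/34 = 67.6% → Uptown
Overall: Uptown 89/151 = 58.9%, Parkway 33/97 = 34.0% → Uptown
Uptown wins overall and in every credit group — no reversal.

Yes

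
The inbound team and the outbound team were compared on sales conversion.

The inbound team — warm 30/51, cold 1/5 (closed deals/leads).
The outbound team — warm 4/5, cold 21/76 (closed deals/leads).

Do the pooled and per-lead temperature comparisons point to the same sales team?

No

Warm: the inbound team 30/51 = 58.8%, the outbound team 4/5 = 80.0% → the outbound team
Cold: the inbound team 1/5 = 20.0%, the outbound team 21/76 = 27.6% → the outbound team
Overall: the inbound team 31/56 = 55.4%, the outbound team 25/81 = 30.9% → the inbound team
The outbound team wins each lead group but the inbound team wins overall — the comparison reverses. The outbound team's leads skew toward cold, which has a lower base rate.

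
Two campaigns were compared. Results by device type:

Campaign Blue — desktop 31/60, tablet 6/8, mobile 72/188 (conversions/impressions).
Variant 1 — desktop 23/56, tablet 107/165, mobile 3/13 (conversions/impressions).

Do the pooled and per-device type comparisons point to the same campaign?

No

Desktop: Campaign Blue 31/60 = 51.7%, Variant 1 23/56 = 41.1% → Campaign Blue
Tablet: Campaign Blue 6/8 = 75.0%, Variant 1 107/165 = 64.8% → Campaign Blue
Mobile: Campaign Blue 72/188 = 38.3%, Variant 1 3/13 = 23.1% → Campaign Blue
Overall: Campaign Blue 109/256 = 42.6%, Variant 1 133/234 = 56.8% → Variant 1
Campaign Blue wins each device group but Variant 1 wins overall — the comparison reverses. Campaign Blue's impressions skew toward mobile, which has a lower base rate.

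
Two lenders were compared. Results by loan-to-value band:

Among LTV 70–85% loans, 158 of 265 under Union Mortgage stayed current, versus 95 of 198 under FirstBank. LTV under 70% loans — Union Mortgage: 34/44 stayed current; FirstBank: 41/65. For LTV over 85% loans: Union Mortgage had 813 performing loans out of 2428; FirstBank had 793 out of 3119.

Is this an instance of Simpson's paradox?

LTV 70–85%: Union Mortgage 158/265 = 59.6%, FirstBank 95/198 = 48.0% → Union Mortgage
LTV under 70%: Union Mortgage 34/44 = 77.3%, FirstBank 41/65 = 63.1% → Union Mortgage
LTV over 85%: Union Mortgage 813/2428 = 33.5%, FirstBank 793/3119 = 25.4% → Union Mortgage
Overall: Union Mortgage 1005/2737 = 36.7%, FirstBank 929/3382 = 27.5% → Union Mortgage
Union Mortgage wins overall and in every loan-to-value group — no reversal.

No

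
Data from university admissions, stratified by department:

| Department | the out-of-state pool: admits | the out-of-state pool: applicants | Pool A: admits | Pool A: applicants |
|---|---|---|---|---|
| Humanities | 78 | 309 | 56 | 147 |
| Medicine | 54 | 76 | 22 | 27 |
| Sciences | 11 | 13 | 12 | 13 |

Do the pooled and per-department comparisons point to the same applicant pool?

Yes

Humanities: the out-of-state pool 78/309 = 25.2%, Pool A 56/147 = 38.1% → Pool A
Medicine: the out-of-state pool 54/76 = 71.1%, Pool A 22/27 = 81.5% → Pool A
Sciences: the out-of-state pool 11/13 = 84.6%, Pool A 12/13 = 92.3% → Pool A
Overall: the out-of-state pool 143/398 = 35.9%, Pool A 90/187 = 48.1% → Pool A
Pool A wins overall and in every department group — no reversal.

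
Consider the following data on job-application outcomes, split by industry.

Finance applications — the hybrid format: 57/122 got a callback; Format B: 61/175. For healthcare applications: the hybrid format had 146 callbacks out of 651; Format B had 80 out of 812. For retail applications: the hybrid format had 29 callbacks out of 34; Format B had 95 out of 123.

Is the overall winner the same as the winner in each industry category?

Finance: the hybrid format 57/122 = 46.7%, Format B 61/175 = 34.9% → the hybrid format
Healthcare: the hybrid format 146/651 = 22.4%, Format B 80/812 = 9.9% → the hybrid format
Retail: the hybrid format 29/34 = 85.3%, Format B 95/123 = 77.2% → the hybrid format
Overall: the hybrid format 232/807 = 28.7%, Format B 236/1110 = 21.3% → the hybrid format
The hybrid format wins overall and in every industry group — no reversal.

Yes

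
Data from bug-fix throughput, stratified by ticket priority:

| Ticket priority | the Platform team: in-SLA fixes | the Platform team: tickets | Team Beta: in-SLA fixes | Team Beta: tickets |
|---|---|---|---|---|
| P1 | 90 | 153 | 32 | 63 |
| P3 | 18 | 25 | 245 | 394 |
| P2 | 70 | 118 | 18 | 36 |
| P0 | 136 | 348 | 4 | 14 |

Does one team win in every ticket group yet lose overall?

P1: the Platform team 90/153 = 58.8%, Team Beta 32/63 = 50.8% → the Platform team
P3: the Platform team 18/25 = 72.0%, Team Beta 245/394 = 62.2% → the Platform team
P2: the Platform team 70/118 = 59.3%, Team Beta 18/36 = 50.0% → the Platform team
P0: the Platform team 136/348 = 39.1%, Team Beta 4/14 = 28.6% → the Platform team
Overall: the Platform team 314/644 = 48.8%, Team Beta 299/507 = 59.0% → Team Beta
The Platform team wins each ticket group but Team Beta wins overall — the comparison reverses. The Platform team's tickets skew toward P0, which has a lower base rate.

Yes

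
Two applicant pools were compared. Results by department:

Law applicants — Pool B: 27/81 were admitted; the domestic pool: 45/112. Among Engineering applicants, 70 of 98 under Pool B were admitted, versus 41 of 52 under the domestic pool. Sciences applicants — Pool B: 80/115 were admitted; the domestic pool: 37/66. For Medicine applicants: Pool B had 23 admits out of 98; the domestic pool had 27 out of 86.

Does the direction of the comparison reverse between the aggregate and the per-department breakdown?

Law: Pool B 27/81 = 33.3%, the domestic pool 45/112 = 40.2% → the domestic pool
Engineering: Pool B 70/98 = 71.4%, the domestic pool 41/52 = 78.8% → the domestic pool
Sciences: Pool B 80/115 = 69.6%, the domestic pool 37/66 = 56.1% → Pool B
Medicine: Pool B 23/98 = 23.5%, the domestic pool 27/86 = 31.4% → the domestic pool
Overall: Pool B 200/392 = 51.0%, the domestic pool 150/316 = 47.5% → Pool B
Neither sweeps: Pool B wins 1 of 4 groups, the domestic pool wins 3. Pool B wins overall but not every group — no Simpson reversal.

No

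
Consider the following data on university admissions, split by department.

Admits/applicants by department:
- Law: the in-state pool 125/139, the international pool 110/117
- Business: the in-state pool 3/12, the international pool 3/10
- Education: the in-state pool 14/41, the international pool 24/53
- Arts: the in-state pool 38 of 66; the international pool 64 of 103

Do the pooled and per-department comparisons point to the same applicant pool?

Law: the in-state pool 125/139 = 89.9%, the international pool 110/117 = 94.0% → the international pool
Business: the in-state pool 3/12 = 25.0%, the international pool 3/10 = 30.0% → the international pool
Education: the in-state pool 14/41 = 34.1%, the international pool 24/53 = 45.3% → the international pool
Arts: the in-state pool 38/66 = 57.6%, the international pool 64/103 = 62.1% → the international pool
Overall: the in-state pool 180/258 = 69.8%, the international pool 201/283 = 71.0% → the international pool
The international pool wins overall and in every department group — no reversal.

Yes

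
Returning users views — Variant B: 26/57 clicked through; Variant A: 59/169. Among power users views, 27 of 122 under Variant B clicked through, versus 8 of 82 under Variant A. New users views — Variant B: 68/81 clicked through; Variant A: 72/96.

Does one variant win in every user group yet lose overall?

Returning users: Variant B 26/57 = 45.6%, Variant A 59/169 = 34.9% → Variant B
Power users: Variant B 27/122 = 22.1%, Variant A 8/82 = 9.8% → Variant B
New users: Variant B 68/81 = 84.0%, Variant A 72/96 = 75.0% → Variant B
Overall: Variant B 121/260 = 46.5%, Variant A 139/347 = 40.1% → Variant B
Variant B wins overall and in every user group — no reversal.

No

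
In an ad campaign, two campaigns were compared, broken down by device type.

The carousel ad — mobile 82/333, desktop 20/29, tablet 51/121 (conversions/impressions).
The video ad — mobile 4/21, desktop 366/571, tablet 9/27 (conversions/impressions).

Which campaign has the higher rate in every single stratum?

the carousel ad

Mobile: the carousel ad 82/333 = 24.6%, the video ad 4/21 = 19.0% → the carousel ad
Desktop: the carousel ad 20/29 = 69.0%, the video ad 366/571 = 64.1% → the carousel ad
Tablet: the carousel ad 51/121 = 42.1%, the video ad 9/27 = 33.3% → the carousel ad
The carousel ad has the higher rate in all 3 groups.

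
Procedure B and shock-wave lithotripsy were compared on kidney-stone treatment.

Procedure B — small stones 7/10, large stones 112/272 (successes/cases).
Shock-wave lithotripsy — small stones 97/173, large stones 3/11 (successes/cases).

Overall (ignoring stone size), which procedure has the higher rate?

shock-wave lithotripsy

Small stones: Procedure B 7/10 = 70.0%, shock-wave lithotripsy 97/173 = 56.1% → Procedure B
Large stones: Procedure B 112/272 = 41.2%, shock-wave lithotripsy 3/11 = 27.3% → Procedure B
Overall: Procedure B 119/282 = 42.2%, shock-wave lithotripsy 100/184 = 54.3% → shock-wave lithotripsy
(Procedure B wins every stone group but shock-wave lithotripsy wins overall — Procedure B's cases skew toward the low-rate large stones group.)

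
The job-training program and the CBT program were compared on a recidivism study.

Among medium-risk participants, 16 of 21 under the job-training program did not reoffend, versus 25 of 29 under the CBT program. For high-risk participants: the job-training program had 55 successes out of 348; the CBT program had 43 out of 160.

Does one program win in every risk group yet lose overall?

Medium-risk: the job-training program 16/21 = 76.2%, the CBT program 25/29 = 86.2% → the CBT program
High-risk: the job-training program 55/348 = 15.8%, the CBT program 43/160 = 26.9% → the CBT program
Overall: the job-training program 71/369 = 19.2%, the CBT program 68/189 = 36.0% → the CBT program
The CBT program wins overall and in every risk group — no reversal.

No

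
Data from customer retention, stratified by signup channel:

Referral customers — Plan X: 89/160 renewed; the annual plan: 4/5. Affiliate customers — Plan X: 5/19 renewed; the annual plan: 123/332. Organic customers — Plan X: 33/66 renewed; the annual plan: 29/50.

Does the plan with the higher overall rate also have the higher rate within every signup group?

Referral: Plan X 89/160 = 55.6%, the annual plan 4/5 = 80.0% → the annual plan
Affiliate: Plan X 5/19 = 26.3%, the annual plan 123/332 = 37.0% → the annual plan
Organic: Plan X 33/66 = 50.0%, the annual plan 29/50 = 58.0% → the annual plan
Overall: Plan X 127/245 = 51.8%, the annual plan 156/387 = 40.3% → Plan X
The annual plan wins each signup group but Plan X wins overall — the comparison reverses. The annual plan's customers skew toward affiliate, which has a lower base rate.

No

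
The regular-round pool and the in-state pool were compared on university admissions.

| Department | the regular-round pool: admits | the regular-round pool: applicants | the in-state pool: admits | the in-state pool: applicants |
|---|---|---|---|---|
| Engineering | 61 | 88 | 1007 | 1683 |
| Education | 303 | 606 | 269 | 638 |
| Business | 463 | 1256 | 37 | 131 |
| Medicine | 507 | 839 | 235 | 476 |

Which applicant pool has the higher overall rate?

Engineering: the regular-round pool 61/88 = 69.3%, the in-state pool 1007/1683 = 59.8% → the regular-round pool
Education: the regular-round pool 303/606 = 50.0%, the in-state pool 269/638 = 42.2% → the regular-round pool
Business: the regular-round pool 463/1256 = 36.9%, the in-state pool 37/131 = 28.2% → the regular-round pool
Medicine: the regular-round pool 507/839 = 60.4%, the in-state pool 235/476 = 49.4% → the regular-round pool
Overall: the regular-round pool 1334/2789 = 47.8%, the in-state pool 1548/2928 = 52.9% → the in-state pool
(The regular-round pool wins every department group but the in-state pool wins overall — the regular-round pool's applicants skew toward the low-rate Business group.)

the in-state pool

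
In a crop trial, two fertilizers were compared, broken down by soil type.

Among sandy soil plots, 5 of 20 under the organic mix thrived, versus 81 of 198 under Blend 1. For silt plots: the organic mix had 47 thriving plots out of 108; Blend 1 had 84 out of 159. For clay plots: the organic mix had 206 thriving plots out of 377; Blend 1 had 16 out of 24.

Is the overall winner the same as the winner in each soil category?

No

Sandy soil: the organic mix 5/20 = 25.0%, Blend 1 81/198 = 40.9% → Blend 1
Silt: the organic mix 47/108 = 43.5%, Blend 1 84/159 = 52.8% → Blend 1
Clay: the organic mix 206/377 = 54.6%, Blend 1 16/24 = 66.7% → Blend 1
Overall: the organic mix 258/505 = 51.1%, Blend 1 181/381 = 47.5% → the organic mix
Blend 1 wins each soil group but the organic mix wins overall — the comparison reverses. Blend 1's plots skew toward sandy soil, which has a lower base rate.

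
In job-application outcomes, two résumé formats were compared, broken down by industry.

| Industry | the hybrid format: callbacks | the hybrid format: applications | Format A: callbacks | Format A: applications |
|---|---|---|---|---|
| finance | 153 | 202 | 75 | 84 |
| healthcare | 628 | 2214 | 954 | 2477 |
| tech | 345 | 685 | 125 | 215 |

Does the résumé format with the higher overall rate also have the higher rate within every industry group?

Finance: the hybrid format 153/202 = 75.7%, Format A 75/84 = 89.3% → Format A
Healthcare: the hybrid format 628/2214 = 28.4%, Format A 954/2477 = 38.5% → Format A
Tech: the hybrid format 345/685 = 50.4%, Format A 125/215 = 58.1% → Format A
Overall: the hybrid format 1126/3101 = 36.3%, Format A 1154/2776 = 41.6% → Format A
Format A wins overall and in every industry group — no reversal.

Yes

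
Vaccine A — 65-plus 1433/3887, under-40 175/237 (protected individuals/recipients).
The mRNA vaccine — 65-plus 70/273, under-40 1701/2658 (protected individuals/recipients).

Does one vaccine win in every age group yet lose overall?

65-plus: Vaccine A 1433/3887 = 36.9%, the mRNA vaccine 70/273 = 25.6% → Vaccine A
Under-40: Vaccine A 175/237 = 73.8%, the mRNA vaccine 1701/2658 = 64.0% → Vaccine A
Overall: Vaccine A 1608/4124 = 39.0%, the mRNA vaccine 1771/2931 = 60.4% → the mRNA vaccine
Vaccine A wins each age group but the mRNA vaccine wins overall — the comparison reverses. Vaccine A's recipients skew toward 65-plus, which has a lower base rate.

Yes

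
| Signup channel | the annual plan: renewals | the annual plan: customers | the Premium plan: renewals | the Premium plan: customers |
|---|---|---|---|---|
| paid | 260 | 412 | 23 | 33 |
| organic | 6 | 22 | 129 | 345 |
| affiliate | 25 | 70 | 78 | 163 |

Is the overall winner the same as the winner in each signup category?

No

Paid: the annual plan 260/412 = 63.1%, the Premium plan 23/33 = 69.7% → the Premium plan
Organic: the annual plan 6/22 = 27.3%, the Premium plan 129/345 = 37.4% → the Premium plan
Affiliate: the annual plan 25/70 = 35.7%, the Premium plan 78/163 = 47.9% → the Premium plan
Overall: the annual plan 291/504 = 57.7%, the Premium plan 230/541 = 42.5% → the annual plan
The Premium plan wins each signup group but the annual plan wins overall — the comparison reverses. The Premium plan's customers skew toward organic, which has a lower base rate.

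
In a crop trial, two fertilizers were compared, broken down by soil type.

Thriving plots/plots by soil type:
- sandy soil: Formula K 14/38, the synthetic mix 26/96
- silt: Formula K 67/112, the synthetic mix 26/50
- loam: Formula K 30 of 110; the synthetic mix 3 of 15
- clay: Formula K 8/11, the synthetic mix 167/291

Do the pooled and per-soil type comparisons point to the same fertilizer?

No

Sandy soil: Formula K 14/38 = 36.8%, the synthetic mix 26/96 = 27.1% → Formula K
Silt: Formula K 67/112 = 59.8%, the synthetic mix 26/50 = 52.0% → Formula K
Loam: Formula K 30/110 = 27.3%, the synthetic mix 3/15 = 20.0% → Formula K
Clay: Formula K 8/11 = 72.7%, the synthetic mix 167/291 = 57.4% → Formula K
Overall: Formula K 119/271 = 43.9%, the synthetic mix 222/452 = 49.1% → the synthetic mix
Formula K wins each soil group but the synthetic mix wins overall — the comparison reverses. Formula K's plots skew toward loam, which has a lower base rate.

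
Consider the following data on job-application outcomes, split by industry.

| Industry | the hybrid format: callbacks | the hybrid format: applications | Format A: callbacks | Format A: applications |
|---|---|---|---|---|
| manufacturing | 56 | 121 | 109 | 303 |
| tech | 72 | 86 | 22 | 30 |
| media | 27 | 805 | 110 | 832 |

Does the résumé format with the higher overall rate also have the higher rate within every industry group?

No

Manufacturing: the hybrid format 56/121 = 46.3%, Format A 109/303 = 36.0% → the hybrid format
Tech: the hybrid format 72/86 = 83.7%, Format A 22/30 = 73.3% → the hybrid format
Media: the hybrid format 27/805 = 3.4%, Format A 110/832 = 13.2% → Format A
Overall: the hybrid format 155/1012 = 15.3%, Format A 241/1165 = 20.7% → Format A
Neither sweeps: the hybrid format wins 2 of 3 groups, Format A wins 1. Format A wins overall but not every group — no Simpson reversal.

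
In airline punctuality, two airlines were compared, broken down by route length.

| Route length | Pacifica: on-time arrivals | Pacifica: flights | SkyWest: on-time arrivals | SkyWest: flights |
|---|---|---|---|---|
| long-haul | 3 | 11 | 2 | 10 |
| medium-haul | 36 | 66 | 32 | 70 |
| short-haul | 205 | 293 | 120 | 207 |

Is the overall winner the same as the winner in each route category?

Long-haul: Pacifica 3/11 = 27.3%, SkyWest 2/10 = 20.0% → Pacifica
Medium-haul: Pacifica 36/66 = 54.5%, SkyWest 32/70 = 45.7% → Pacifica
Short-haul: Pacifica 205/293 = 70.0%, SkyWest 120/207 = 58.0% → Pacifica
Overall: Pacifica 244/370 = 65.9%, SkyWest 154/287 = 53.7% → Pacifica
Pacifica wins overall and in every route group — no reversal.

Yes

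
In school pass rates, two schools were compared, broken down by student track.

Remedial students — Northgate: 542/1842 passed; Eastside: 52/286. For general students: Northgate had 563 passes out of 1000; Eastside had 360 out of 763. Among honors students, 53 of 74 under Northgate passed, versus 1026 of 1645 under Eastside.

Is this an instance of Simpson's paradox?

Yes

Remedial: Northgate 542/1842 = 29.4%, Eastside 52/286 = 18.2% → Northgate
General: Northgate 563/1000 = 56.3%, Eastside 360/763 = 47.2% → Northgate
Honors: Northgate 53/74 = 71.6%, Eastside 1026/1645 = 62.4% → Northgate
Overall: Northgate 1158/2916 = 39.7%, Eastside 1438/2694 = 53.4% → Eastside
Northgate wins each student group but Eastside wins overall — the comparison reverses. Northgate's students skew toward remedial, which has a lower base rate.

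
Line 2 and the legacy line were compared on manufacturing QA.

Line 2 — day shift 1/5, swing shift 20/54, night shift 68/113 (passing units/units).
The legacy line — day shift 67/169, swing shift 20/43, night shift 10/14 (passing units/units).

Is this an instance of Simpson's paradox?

Yes

Day shift: Line 2 1/5 = 20.0%, the legacy line 67/169 = 39.6% → the legacy line
Swing shift: Line 2 20/54 = 37.0%, the legacy line 20/43 = 46.5% → the legacy line
Night shift: Line 2 68/113 = 60.2%, the legacy line 10/14 = 71.4% → the legacy line
Overall: Line 2 89/172 = 51.7%, the legacy line 97/226 = 42.9% → Line 2
The legacy line wins each shift group but Line 2 wins overall — the comparison reverses. The legacy line's units skew toward day shift, which has a lower base rate.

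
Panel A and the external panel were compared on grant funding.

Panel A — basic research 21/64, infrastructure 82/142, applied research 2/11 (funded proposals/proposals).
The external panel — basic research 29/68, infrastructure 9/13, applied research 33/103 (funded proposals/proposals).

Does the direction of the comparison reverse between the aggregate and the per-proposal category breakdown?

Yes

Basic research: Panel A 21/64 = 32.8%, the external panel 29/68 = 42.6% → the external panel
Infrastructure: Panel A 82/142 = 57.7%, the external panel 9/13 = 69.2% → the external panel
Applied research: Panel A 2/11 = 18.2%, the external panel 33/103 = 32.0% → the external panel
Overall: Panel A 105/217 = 48.4%, the external panel 71/184 = 38.6% → Panel A
The external panel wins each proposal group but Panel A wins overall — the comparison reverses. The external panel's proposals skew toward applied research, which has a lower base rate.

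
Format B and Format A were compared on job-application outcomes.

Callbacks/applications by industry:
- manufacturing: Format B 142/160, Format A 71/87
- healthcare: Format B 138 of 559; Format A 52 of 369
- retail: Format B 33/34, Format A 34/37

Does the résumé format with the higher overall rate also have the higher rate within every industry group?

Manufacturing: Format B 142/160 = 88.8%, Format A 71/87 = 81.6% → Format B
Healthcare: Format B 138/559 = 24.7%, Format A 52/369 = 14.1% → Format B
Retail: Format B 33/34 = 97.1%, Format A 34/37 = 91.9% → Format B
Overall: Format B 313/753 = 41.6%, Format A 157/493 = 31.8% → Format B
Format B wins overall and in every industry group — no reversal.

Yes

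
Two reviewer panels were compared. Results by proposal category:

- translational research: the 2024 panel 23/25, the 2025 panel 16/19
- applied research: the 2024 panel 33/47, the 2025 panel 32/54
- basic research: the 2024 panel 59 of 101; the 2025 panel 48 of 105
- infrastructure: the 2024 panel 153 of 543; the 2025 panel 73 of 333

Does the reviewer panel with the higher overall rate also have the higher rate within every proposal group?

Translational research: the 2024 panel 23/25 = 92.0%, the 2025 panel 16/19 = 84.2% → the 2024 panel
Applied research: the 2024 panel 33/47 = 70.2%, the 2025 panel 32/54 = 59.3% → the 2024 panel
Basic research: the 2024 panel 59/101 = 58.4%, the 2025 panel 48/105 = 45.7% → the 2024 panel
Infrastructure: the 2024 panel 153/543 = 28.2%, the 2025 panel 73/333 = 21.9% → the 2024 panel
Overall: the 2024 panel 268/716 = 37.4%, the 2025 panel 169/511 = 33.1% → the 2024 panel
The 2024 panel wins overall and in every proposal group — no reversal.

Yes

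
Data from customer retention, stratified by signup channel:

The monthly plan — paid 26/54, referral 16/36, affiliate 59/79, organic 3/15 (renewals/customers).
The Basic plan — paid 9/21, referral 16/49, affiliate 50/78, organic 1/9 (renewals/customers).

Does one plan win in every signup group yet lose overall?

No

Paid: the monthly plan 26/54 = 48.1%, the Basic plan 9/21 = 42.9% → the monthly plan
Referral: the monthly plan 16/36 = 44.4%, the Basic plan 16/49 = 32.7% → the monthly plan
Affiliate: the monthly plan 59/79 = 74.7%, the Basic plan 50/78 = 64.1% → the monthly plan
Organic: the monthly plan 3/15 = 20.0%, the Basic plan 1/9 = 11.1% → the monthly plan
Overall: the monthly plan 104/184 = 56.5%, the Basic plan 76/157 = 48.4% → the monthly plan
The monthly plan wins overall and in every signup group — no reversal.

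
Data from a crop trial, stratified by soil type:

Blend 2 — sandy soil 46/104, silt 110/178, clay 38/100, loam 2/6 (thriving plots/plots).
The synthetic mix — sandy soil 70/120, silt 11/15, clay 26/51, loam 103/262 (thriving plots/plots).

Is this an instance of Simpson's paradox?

Yes

Sandy soil: Blend 2 46/104 = 44.2%, the synthetic mix 70/120 = 58.3% → the synthetic mix
Silt: Blend 2 110/178 = 61.8%, the synthetic mix 11/15 = 73.3% → the synthetic mix
Clay: Blend 2 38/100 = 38.0%, the synthetic mix 26/51 = 51.0% → the synthetic mix
Loam: Blend 2 2/6 = 33.3%, the synthetic mix 103/262 = 39.3% → the synthetic mix
Overall: Blend 2 196/388 = 50.5%, the synthetic mix 210/448 = 46.9% → Blend 2
The synthetic mix wins each soil group but Blend 2 wins overall — the comparison reverses. The synthetic mix's plots skew toward loam, which has a lower base rate.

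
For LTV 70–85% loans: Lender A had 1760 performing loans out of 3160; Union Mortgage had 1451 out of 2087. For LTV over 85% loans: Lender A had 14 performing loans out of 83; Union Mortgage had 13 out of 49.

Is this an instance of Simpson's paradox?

LTV 70–85%: Lender A 1760/3160 = 55.7%, Union Mortgage 1451/2087 = 69.5% → Union Mortgage
LTV over 85%: Lender A 14/83 = 16.9%, Union Mortgage 13/49 = 26.5% → Union Mortgage
Overall: Lender A 1774/3243 = 54.7%, Union Mortgage 1464/2136 = 68.5% → Union Mortgage
Union Mortgage wins overall and in every loan-to-value group — no reversal.

No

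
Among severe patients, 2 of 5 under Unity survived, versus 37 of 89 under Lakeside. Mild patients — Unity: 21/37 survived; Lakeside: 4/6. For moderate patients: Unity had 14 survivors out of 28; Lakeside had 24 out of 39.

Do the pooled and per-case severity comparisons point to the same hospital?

No

Severe: Unity 2/5 = 40.0%, Lakeside 37/89 = 41.6% → Lakeside
Mild: Unity 21/37 = 56.8%, Lakeside 4/6 = 66.7% → Lakeside
Moderate: Unity 14/28 = 50.0%, Lakeside 24/39 = 61.5% → Lakeside
Overall: Unity 37/70 = 52.9%, Lakeside 65/134 = 48.5% → Unity
Lakeside wins each case group but Unity wins overall — the comparison reverses. Lakeside's patients skew toward severe, which has a lower base rate.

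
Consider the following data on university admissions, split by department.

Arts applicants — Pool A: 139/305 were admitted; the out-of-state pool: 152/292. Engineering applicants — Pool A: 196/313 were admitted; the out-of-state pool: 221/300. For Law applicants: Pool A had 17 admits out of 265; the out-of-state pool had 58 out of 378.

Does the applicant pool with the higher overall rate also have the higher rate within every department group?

Arts: Pool A 139/305 = 45.6%, the out-of-state pool 152/292 = 52.1% → the out-of-state pool
Engineering: Pool A 196/313 = 62.6%, the out-of-state pool 221/300 = 73.7% → the out-of-state pool
Law: Pool A 17/265 = 6.4%, the out-of-state pool 58/378 = 15.3% → the out-of-state pool
Overall: Pool A 352/883 = 39.9%, the out-of-state pool 431/970 = 44.4% → the out-of-state pool
The out-of-state pool wins overall and in every department group — no reversal.

Yes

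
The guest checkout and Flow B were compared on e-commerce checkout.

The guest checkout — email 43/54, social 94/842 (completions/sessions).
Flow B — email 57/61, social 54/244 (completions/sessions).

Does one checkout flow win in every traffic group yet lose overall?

Email: the guest checkout 43/54 = 79.6%, Flow B 57/61 = 93.4% → Flow B
Social: the guest checkout 94/842 = 11.2%, Flow B 54/244 = 22.1% → Flow B
Overall: the guest checkout 137/896 = 15.3%, Flow B 111/305 = 36.4% → Flow B
Flow B wins overall and in every traffic group — no reversal.

No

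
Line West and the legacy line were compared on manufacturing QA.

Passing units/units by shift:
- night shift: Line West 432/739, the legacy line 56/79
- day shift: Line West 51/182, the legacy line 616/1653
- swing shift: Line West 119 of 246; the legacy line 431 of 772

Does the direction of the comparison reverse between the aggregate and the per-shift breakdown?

Yes

Night shift: Line West 432/739 = 58.5%, the legacy line 56/79 = 70.9% → the legacy line
Day shift: Line West 51/182 = 28.0%, the legacy line 616/1653 = 37.3% → the legacy line
Swing shift: Line West 119/246 = 48.4%, the legacy line 431/772 = 55.8% → the legacy line
Overall: Line West 602/1167 = 51.6%, the legacy line 1103/2504 = 44.0% → Line West
The legacy line wins each shift group but Line West wins overall — the comparison reverses. The legacy line's units skew toward day shift, which has a lower base rate.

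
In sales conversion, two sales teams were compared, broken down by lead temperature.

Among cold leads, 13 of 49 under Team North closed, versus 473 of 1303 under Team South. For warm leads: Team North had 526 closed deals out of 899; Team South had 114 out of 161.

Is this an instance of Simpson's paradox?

Cold: Team North 13/49 = 26.5%, Team South 473/1303 = 36.3% → Team South
Warm: Team North 526/899 = 58.5%, Team South 114/161 = 70.8% → Team South
Overall: Team North 539/948 = 56.9%, Team South 587/1464 = 40.1% → Team North
Team South wins each lead group but Team North wins overall — the comparison reverses. Team South's leads skew toward cold, which has a lower base rate.

Yes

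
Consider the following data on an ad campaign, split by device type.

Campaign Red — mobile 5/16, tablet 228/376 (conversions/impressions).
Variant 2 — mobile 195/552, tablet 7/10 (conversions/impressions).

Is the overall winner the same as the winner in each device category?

Mobile: Campaign Red 5/16 = 31.2%, Variant 2 195/552 = 35.3% → Variant 2
Tablet: Campaign Red 228/376 = 60.6%, Variant 2 7/10 = 70.0% → Variant 2
Overall: Campaign Red 233/392 = 59.4%, Variant 2 202/562 = 35.9% → Campaign Red
Variant 2 wins each device group but Campaign Red wins overall — the comparison reverses. Variant 2's impressions skew toward mobile, which has a lower base rate.

No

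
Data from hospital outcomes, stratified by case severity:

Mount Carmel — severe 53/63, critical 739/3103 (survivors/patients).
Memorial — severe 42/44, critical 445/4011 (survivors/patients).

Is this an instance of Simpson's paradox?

Severe: Mount Carmel 53/63 = 84.1%, Memorial 42/44 = 95.5% → Memorial
Critical: Mount Carmel 739/3103 = 23.8%, Memorial 445/4011 = 11.1% → Mount Carmel
Overall: Mount Carmel 792/3166 = 25.0%, Memorial 487/4055 = 12.0% → Mount Carmel
Neither sweeps: Mount Carmel wins 1 of 2 groups, Memorial wins 1. Mount Carmel wins overall but not every group — no Simpson reversal.

No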